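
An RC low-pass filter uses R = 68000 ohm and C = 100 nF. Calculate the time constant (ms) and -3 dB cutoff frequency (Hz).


Time constant: tau = R * C.
tau = 68000 * 1.00e-07 = 0.0068 s
tau = 6.8 ms
Cutoff frequency: fc = 1 / (2*pi*R*C).
fc = 1 / (2*pi*0.0068) = 23.41 Hz

tau = 6.8 ms, fc = 23.41 Hz


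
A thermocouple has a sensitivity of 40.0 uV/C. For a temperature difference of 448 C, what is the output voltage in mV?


The thermocouple output V = sensitivity * dT.
V = 40.0 uV/C * 448 C
V = 17920.0 uV
V = 17.92 mV

17.92 mV


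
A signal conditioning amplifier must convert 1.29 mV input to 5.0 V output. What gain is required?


Gain = Vout / Vin (converting to same units).
G = 5.0 V / 1.29 mV
G = 5000.0 mV / 1.29 mV
G = 3875.97

3875.97


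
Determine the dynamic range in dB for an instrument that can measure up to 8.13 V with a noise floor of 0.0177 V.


Dynamic range = 20 * log10(Vmax / Vnoise).
DR = 20 * log10(8.13 / 0.0177)
DR = 20 * log10(459.32)
DR = 53.24 dB

53.24 dB


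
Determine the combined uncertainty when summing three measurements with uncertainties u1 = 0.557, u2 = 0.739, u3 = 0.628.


For a sum of independent quantities, uc = sqrt(u1^2 + u2^2 + u3^2).
uc = sqrt(0.557^2 + 0.739^2 + 0.628^2)
uc = sqrt(0.310249 + 0.546121 + 0.394384)
uc = 1.1184

1.1184


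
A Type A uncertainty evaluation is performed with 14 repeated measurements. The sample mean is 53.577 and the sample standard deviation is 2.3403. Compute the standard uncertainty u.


The standard uncertainty for Type A evaluation is u = s / sqrt(n).
u = 2.3403 / sqrt(14)
u = 2.3403 / 3.7417
u = 0.6255

0.6255


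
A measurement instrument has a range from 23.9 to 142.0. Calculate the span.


Span = upper range - lower range.
Span = 142.0 - (23.9)
Span = 118.1

118.1


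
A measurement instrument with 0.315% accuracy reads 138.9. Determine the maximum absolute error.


Absolute error = (accuracy% / 100) * reading.
Error = (0.315 / 100) * 138.9
Error = 0.00315 * 138.9
Error = 0.4375

0.4375


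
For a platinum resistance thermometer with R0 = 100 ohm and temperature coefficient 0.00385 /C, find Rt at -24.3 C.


The RTD equation: Rt = R0 * (1 + alpha * T).
Rt = 100 * (1 + 0.00385 * -24.3)
Rt = 100 * (1 + -0.093555)
Rt = 100 * 0.906445
Rt = 90.644 ohm

90.644 ohm


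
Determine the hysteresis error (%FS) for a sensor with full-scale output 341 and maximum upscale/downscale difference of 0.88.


Hysteresis = (max difference / full scale) * 100%.
H = (0.88 / 341) * 100
H = 0.258 %FS

0.258 %FS


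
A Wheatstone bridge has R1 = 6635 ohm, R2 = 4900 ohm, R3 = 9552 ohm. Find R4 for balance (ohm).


At balance: R1*R4 = R2*R3, so R4 = R2*R3/R1.
R4 = 4900 * 9552 / 6635
R4 = 46804800 / 6635
R4 = 7054.23 ohm

7054.23 ohm


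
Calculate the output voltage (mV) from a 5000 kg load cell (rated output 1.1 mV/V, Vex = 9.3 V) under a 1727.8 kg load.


Vout = rated_output * Vex * (load / capacity).
Vout = 1.1 * 9.3 * (1727.8 / 5000)
Vout = 1.1 * 9.3 * 0.34556
Vout = 3.535 mV

3.535 mV


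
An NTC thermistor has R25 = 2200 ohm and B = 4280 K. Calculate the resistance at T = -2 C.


NTC thermistor equation: Rt = R25 * exp(B * (1/T - 1/T25)).
T in Kelvin: 271.15 K, T25 = 298.15 K
1/T - 1/T25 = 1/271.15 - 1/298.15 = 0.00033398
B * (1/T - 1/T25) = 4280 * 0.00033398 = 1.4294
Rt = 2200 * exp(1.4294) = 9187.9 ohm

9187.9 ohm


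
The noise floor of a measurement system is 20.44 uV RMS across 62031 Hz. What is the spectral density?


Noise spectral density = Vrms / sqrt(BW).
NSD = 20.44 / sqrt(62031)
NSD = 20.44 / 249.0602
NSD = 0.0821 uV/sqrt(Hz)

0.0821 uV/sqrt(Hz)


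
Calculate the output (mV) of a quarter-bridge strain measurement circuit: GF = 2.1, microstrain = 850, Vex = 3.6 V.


Quarter bridge output: Vout = (GF * epsilon * Vex) / 4.
Vout = (2.1 * 850e-6 * 3.6) / 4
Vout = 0.006426 / 4 V
Vout = 0.0016065 V = 1.6065 mV

1.6065 mV


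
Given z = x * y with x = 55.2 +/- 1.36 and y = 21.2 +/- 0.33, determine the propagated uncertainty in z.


For a product z = x*y, the relative uncertainty is:
uz/z = sqrt((ux/x)^2 + (uy/y)^2)
Relative uncertainties: ux/x = 1.36/55.2 = 0.024638
uy/y = 0.33/21.2 = 0.015566
z = 55.2 * 21.2 = 1170.2
uz = 1170.2 * sqrt(0.024638^2 + 0.015566^2) = 34.104

34.104


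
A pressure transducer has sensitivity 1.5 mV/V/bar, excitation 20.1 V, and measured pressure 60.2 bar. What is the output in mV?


Output = sensitivity * Vex * P.
Vout = 1.5 * 20.1 * 60.2
Vout = 30.15 * 60.2
Vout = 1815.03 mV

1815.03 mV


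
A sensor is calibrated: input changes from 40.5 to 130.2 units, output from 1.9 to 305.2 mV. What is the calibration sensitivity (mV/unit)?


Sensitivity = (y2 - y1) / (x2 - x1).
S = (305.2 - 1.9) / (130.2 - 40.5)
S = 303.3 / 89.7
S = 3.3813 mV/unit

3.3813 mV/unit


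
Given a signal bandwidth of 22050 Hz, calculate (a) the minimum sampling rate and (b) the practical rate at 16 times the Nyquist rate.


By Nyquist theorem, fs_min = 2 * fmax.
fs_min = 2 * 22050 = 44100 Hz
Practical rate = 16 * fs_min = 16 * 44100 = 705600 Hz

fs_min = 44100 Hz, fs_practical = 705600 Hz


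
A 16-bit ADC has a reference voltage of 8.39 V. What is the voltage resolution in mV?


The resolution (LSB) of an ADC is Vref / 2^n.
LSB = 8.39 / 2^16
LSB = 8.39 / 65536
LSB = 0.00012802 V = 0.12802124 mV

0.12802124 mV


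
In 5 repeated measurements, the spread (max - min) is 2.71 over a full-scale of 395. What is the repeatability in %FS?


Repeatability = (spread / full scale) * 100%.
R = (2.71 / 395) * 100
R = 0.686 %FS

0.686 %FS


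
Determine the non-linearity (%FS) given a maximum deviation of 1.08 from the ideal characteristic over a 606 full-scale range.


Linearity error = (max deviation / full scale) * 100%.
Linearity = (1.08 / 606) * 100
Linearity = 0.178 %FS

0.178 %FS


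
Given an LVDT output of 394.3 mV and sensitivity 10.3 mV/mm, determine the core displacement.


Displacement = Vout / sensitivity.
d = 394.3 / 10.3
d = 38.282 mm

38.282 mm


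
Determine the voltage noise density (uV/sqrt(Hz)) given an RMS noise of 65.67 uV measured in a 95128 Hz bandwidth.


Noise spectral density = Vrms / sqrt(BW).
NSD = 65.67 / sqrt(95128)
NSD = 65.67 / 308.4283
NSD = 0.2129 uV/sqrt(Hz)

0.2129 uV/sqrt(Hz)


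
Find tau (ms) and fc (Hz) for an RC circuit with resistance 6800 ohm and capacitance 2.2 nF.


Time constant: tau = R * C.
tau = 6800 * 2.20e-09 = 1.496e-05 s
tau = 0.015 ms
Cutoff frequency: fc = 1 / (2*pi*R*C).
fc = 1 / (2*pi*1.496e-05) = 10638.7 Hz

tau = 0.015 ms, fc = 10638.7 Hz


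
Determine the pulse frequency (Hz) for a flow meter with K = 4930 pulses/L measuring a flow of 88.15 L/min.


Frequency = K * Q / 60 (converting L/min to L/s).
f = 4930 * 88.15 / 60
f = 434579.5 / 60
f = 7242.99 Hz

7242.99 Hz


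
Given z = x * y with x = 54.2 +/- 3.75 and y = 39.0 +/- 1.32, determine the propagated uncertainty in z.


For a product z = x*y, the relative uncertainty is:
uz/z = sqrt((ux/x)^2 + (uy/y)^2)
Relative uncertainties: ux/x = 3.75/54.2 = 0.069188
uy/y = 1.32/39.0 = 0.033846
z = 54.2 * 39.0 = 2113.8
uz = 2113.8 * sqrt(0.069188^2 + 0.033846^2) = 162.812

162.812


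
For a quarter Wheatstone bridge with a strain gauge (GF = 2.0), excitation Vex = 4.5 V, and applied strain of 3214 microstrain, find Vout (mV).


Quarter bridge output: Vout = (GF * epsilon * Vex) / 4.
Vout = (2.0 * 3214e-6 * 4.5) / 4
Vout = 0.028926 / 4 V
Vout = 0.0072315 V = 7.2315 mV

7.2315 mV


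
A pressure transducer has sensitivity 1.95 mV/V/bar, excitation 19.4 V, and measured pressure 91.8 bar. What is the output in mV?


Output = sensitivity * Vex * P.
Vout = 1.95 * 19.4 * 91.8
Vout = 37.83 * 91.8
Vout = 3472.79 mV

3472.79 mV


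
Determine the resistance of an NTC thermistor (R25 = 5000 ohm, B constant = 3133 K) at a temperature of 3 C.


NTC thermistor equation: Rt = R25 * exp(B * (1/T - 1/T25)).
T in Kelvin: 276.15 K, T25 = 298.15 K
1/T - 1/T25 = 1/276.15 - 1/298.15 = 0.0002672
B * (1/T - 1/T25) = 3133 * 0.0002672 = 0.8371
Rt = 5000 * exp(0.8371) = 11548.9 ohm

11548.9 ohm


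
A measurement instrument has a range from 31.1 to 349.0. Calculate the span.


Span = upper range - lower range.
Span = 349.0 - (31.1)
Span = 317.9

317.9


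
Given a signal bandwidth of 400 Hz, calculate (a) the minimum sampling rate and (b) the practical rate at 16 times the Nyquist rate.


By Nyquist theorem, fs_min = 2 * fmax.
fs_min = 2 * 400 = 800 Hz
Practical rate = 16 * fs_min = 16 * 800 = 12800 Hz

fs_min = 800 Hz, fs_practical = 12800 Hz


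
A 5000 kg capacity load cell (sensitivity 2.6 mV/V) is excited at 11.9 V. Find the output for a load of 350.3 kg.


Vout = rated_output * Vex * (load / capacity).
Vout = 2.6 * 11.9 * (350.3 / 5000)
Vout = 2.6 * 11.9 * 0.07006
Vout = 2.168 mV

2.168 mV


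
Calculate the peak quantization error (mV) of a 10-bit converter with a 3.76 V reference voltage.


The maximum quantization error is +/- LSB/2.
LSB = Vref / 2^n = 3.76 / 1024 = 0.00367187 V
Max error = LSB / 2 = 0.00367187 / 2 = 0.00183594 V
Max error = 1.8359 mV

1.8359 mV


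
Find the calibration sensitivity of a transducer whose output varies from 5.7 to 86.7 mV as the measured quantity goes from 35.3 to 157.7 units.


Sensitivity = (y2 - y1) / (x2 - x1).
S = (86.7 - 5.7) / (157.7 - 35.3)
S = 81.0 / 122.4
S = 0.6618 mV/unit

0.6618 mV/unit


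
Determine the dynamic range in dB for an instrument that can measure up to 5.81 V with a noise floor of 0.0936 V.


Dynamic range = 20 * log10(Vmax / Vnoise).
DR = 20 * log10(5.81 / 0.0936)
DR = 20 * log10(62.07)
DR = 35.86 dB

35.86 dB


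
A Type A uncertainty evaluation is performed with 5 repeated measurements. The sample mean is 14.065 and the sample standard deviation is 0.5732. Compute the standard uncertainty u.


The standard uncertainty for Type A evaluation is u = s / sqrt(n).
u = 0.5732 / sqrt(5)
u = 0.5732 / 2.2361
u = 0.2563

0.2563


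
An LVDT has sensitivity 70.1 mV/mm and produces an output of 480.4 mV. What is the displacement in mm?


Displacement = Vout / sensitivity.
d = 480.4 / 70.1
d = 6.853 mm

6.853 mm


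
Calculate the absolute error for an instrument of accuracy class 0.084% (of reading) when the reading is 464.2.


Absolute error = (accuracy% / 100) * reading.
Error = (0.084 / 100) * 464.2
Error = 0.00084 * 464.2
Error = 0.3899

0.3899


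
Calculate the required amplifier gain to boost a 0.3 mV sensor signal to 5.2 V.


Gain = Vout / Vin (converting to same units).
G = 5.2 V / 0.3 mV
G = 5200.0 mV / 0.3 mV
G = 17333.33

17333.33


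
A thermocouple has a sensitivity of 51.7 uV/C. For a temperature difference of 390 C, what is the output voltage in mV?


The thermocouple output V = sensitivity * dT.
V = 51.7 uV/C * 390 C
V = 20163.0 uV
V = 20.163 mV

20.163 mV


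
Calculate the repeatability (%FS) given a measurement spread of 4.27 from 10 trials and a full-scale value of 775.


Repeatability = (spread / full scale) * 100%.
R = (4.27 / 775) * 100
R = 0.551 %FS

0.551 %FS


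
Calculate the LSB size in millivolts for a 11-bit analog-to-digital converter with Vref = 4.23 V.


The resolution (LSB) of an ADC is Vref / 2^n.
LSB = 4.23 / 2^11
LSB = 4.23 / 2048
LSB = 0.00206543 V = 2.06542969 mV

2.06542969 mV


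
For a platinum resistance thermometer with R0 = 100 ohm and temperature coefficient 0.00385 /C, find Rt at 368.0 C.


The RTD equation: Rt = R0 * (1 + alpha * T).
Rt = 100 * (1 + 0.00385 * 368.0)
Rt = 100 * (1 + 1.4168)
Rt = 100 * 2.4168
Rt = 241.68 ohm

241.68 ohm


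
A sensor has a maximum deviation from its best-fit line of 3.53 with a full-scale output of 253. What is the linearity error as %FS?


Linearity error = (max deviation / full scale) * 100%.
Linearity = (3.53 / 253) * 100
Linearity = 1.395 %FS

1.395 %FS


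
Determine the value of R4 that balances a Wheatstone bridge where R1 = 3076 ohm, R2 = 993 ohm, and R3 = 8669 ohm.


At balance: R1*R4 = R2*R3, so R4 = R2*R3/R1.
R4 = 993 * 8669 / 3076
R4 = 8608317 / 3076
R4 = 2798.54 ohm

2798.54 ohm


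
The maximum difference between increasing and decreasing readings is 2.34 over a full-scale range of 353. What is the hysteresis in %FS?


Hysteresis = (max difference / full scale) * 100%.
H = (2.34 / 353) * 100
H = 0.663 %FS

0.663 %FS


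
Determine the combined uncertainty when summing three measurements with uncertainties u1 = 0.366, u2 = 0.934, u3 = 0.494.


For a sum of independent quantities, uc = sqrt(u1^2 + u2^2 + u3^2).
uc = sqrt(0.366^2 + 0.934^2 + 0.494^2)
uc = sqrt(0.133956 + 0.872356 + 0.244036)
uc = 1.1182

1.1182


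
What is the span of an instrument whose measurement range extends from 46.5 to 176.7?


Span = upper range - lower range.
Span = 176.7 - (46.5)
Span = 130.2

130.2


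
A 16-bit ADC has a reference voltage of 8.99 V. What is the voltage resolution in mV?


The resolution (LSB) of an ADC is Vref / 2^n.
LSB = 8.99 / 2^16
LSB = 8.99 / 65536
LSB = 0.00013718 V = 0.13717651 mV

0.13717651 mV


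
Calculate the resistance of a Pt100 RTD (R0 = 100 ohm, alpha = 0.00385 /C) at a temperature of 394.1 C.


The RTD equation: Rt = R0 * (1 + alpha * T).
Rt = 100 * (1 + 0.00385 * 394.1)
Rt = 100 * (1 + 1.517285)
Rt = 100 * 2.517285
Rt = 251.729 ohm

251.729 ohm


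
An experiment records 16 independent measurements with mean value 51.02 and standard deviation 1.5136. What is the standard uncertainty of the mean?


The standard uncertainty for Type A evaluation is u = s / sqrt(n).
u = 1.5136 / sqrt(16)
u = 1.5136 / 4.0
u = 0.3784

0.3784


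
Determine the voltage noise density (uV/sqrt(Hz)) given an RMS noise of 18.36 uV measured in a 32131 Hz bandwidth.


Noise spectral density = Vrms / sqrt(BW).
NSD = 18.36 / sqrt(32131)
NSD = 18.36 / 179.2512
NSD = 0.1024 uV/sqrt(Hz)

0.1024 uV/sqrt(Hz)


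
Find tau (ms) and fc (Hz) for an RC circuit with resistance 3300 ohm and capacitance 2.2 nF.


Time constant: tau = R * C.
tau = 3300 * 2.20e-09 = 7.26e-06 s
tau = 0.0073 ms
Cutoff frequency: fc = 1 / (2*pi*R*C).
fc = 1 / (2*pi*7.26e-06) = 21922.17 Hz

tau = 0.0073 ms, fc = 21922.17 Hz


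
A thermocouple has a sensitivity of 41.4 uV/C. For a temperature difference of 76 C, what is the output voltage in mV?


The thermocouple output V = sensitivity * dT.
V = 41.4 uV/C * 76 C
V = 3146.4 uV
V = 3.146 mV

3.146 mV


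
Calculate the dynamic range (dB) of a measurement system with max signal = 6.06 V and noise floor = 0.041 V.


Dynamic range = 20 * log10(Vmax / Vnoise).
DR = 20 * log10(6.06 / 0.041)
DR = 20 * log10(147.8)
DR = 43.39 dB

43.39 dB


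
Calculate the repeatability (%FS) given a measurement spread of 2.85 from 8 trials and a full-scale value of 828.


Repeatability = (spread / full scale) * 100%.
R = (2.85 / 828) * 100
R = 0.344 %FS

0.344 %FS


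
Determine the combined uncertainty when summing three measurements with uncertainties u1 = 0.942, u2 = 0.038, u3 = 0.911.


For a sum of independent quantities, uc = sqrt(u1^2 + u2^2 + u3^2).
uc = sqrt(0.942^2 + 0.038^2 + 0.911^2)
uc = sqrt(0.887364 + 0.001444 + 0.829921)
uc = 1.311

1.311


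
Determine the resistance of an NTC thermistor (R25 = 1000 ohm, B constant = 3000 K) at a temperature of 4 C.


NTC thermistor equation: Rt = R25 * exp(B * (1/T - 1/T25)).
T in Kelvin: 277.15 K, T25 = 298.15 K
1/T - 1/T25 = 1/277.15 - 1/298.15 = 0.00025414
B * (1/T - 1/T25) = 3000 * 0.00025414 = 0.7624
Rt = 1000 * exp(0.7624) = 2143.4 ohm

2143.4 ohm


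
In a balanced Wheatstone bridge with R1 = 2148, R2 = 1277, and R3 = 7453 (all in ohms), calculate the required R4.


At balance: R1*R4 = R2*R3, so R4 = R2*R3/R1.
R4 = 1277 * 7453 / 2148
R4 = 9517481 / 2148
R4 = 4430.86 ohm

4430.86 ohm


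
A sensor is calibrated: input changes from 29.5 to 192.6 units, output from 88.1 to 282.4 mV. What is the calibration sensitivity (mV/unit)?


Sensitivity = (y2 - y1) / (x2 - x1).
S = (282.4 - 88.1) / (192.6 - 29.5)
S = 194.3 / 163.1
S = 1.1913 mV/unit

1.1913 mV/unit


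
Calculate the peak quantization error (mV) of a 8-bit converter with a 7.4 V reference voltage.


The maximum quantization error is +/- LSB/2.
LSB = Vref / 2^n = 7.4 / 256 = 0.02890625 V
Max error = LSB / 2 = 0.02890625 / 2 = 0.01445313 V
Max error = 14.4531 mV

14.4531 mV


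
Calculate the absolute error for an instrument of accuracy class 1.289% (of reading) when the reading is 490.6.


Absolute error = (accuracy% / 100) * reading.
Error = (1.289 / 100) * 490.6
Error = 0.01289 * 490.6
Error = 6.3238

6.3238


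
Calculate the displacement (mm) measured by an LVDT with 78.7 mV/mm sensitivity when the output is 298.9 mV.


Displacement = Vout / sensitivity.
d = 298.9 / 78.7
d = 3.798 mm

3.798 mm


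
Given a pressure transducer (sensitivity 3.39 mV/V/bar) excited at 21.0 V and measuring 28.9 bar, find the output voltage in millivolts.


Output = sensitivity * Vex * P.
Vout = 3.39 * 21.0 * 28.9
Vout = 71.19 * 28.9
Vout = 2057.39 mV

2057.39 mV


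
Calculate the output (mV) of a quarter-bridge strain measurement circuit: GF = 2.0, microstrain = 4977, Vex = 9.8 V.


Quarter bridge output: Vout = (GF * epsilon * Vex) / 4.
Vout = (2.0 * 4977e-6 * 9.8) / 4
Vout = 0.0975492 / 4 V
Vout = 0.0243873 V = 24.3873 mV

24.3873 mV


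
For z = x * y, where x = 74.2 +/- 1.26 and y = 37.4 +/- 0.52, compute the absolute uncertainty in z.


For a product z = x*y, the relative uncertainty is:
uz/z = sqrt((ux/x)^2 + (uy/y)^2)
Relative uncertainties: ux/x = 1.26/74.2 = 0.016981
uy/y = 0.52/37.4 = 0.013904
z = 74.2 * 37.4 = 2775.1
uz = 2775.1 * sqrt(0.016981^2 + 0.013904^2) = 60.905

60.905


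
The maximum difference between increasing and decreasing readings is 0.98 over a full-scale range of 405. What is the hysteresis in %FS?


Hysteresis = (max difference / full scale) * 100%.
H = (0.98 / 405) * 100
H = 0.242 %FS

0.242 %FS


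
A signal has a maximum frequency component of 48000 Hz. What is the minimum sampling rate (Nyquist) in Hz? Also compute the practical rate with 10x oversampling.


By Nyquist theorem, fs_min = 2 * fmax.
fs_min = 2 * 48000 = 96000 Hz
Practical rate = 10 * fs_min = 10 * 96000 = 960000 Hz

fs_min = 96000 Hz, fs_practical = 960000 Hz


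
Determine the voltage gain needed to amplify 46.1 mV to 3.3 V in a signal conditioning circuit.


Gain = Vout / Vin (converting to same units).
G = 3.3 V / 46.1 mV
G = 3300.0 mV / 46.1 mV
G = 71.58

71.58


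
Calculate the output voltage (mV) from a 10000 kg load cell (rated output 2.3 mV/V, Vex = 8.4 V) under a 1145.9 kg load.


Vout = rated_output * Vex * (load / capacity).
Vout = 2.3 * 8.4 * (1145.9 / 10000)
Vout = 2.3 * 8.4 * 0.11459
Vout = 2.214 mV

2.214 mV


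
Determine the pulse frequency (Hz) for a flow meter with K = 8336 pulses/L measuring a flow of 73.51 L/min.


Frequency = K * Q / 60 (converting L/min to L/s).
f = 8336 * 73.51 / 60
f = 612779.36 / 60
f = 10212.99 Hz

10212.99 Hz


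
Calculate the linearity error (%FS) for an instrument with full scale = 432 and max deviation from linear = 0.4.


Linearity error = (max deviation / full scale) * 100%.
Linearity = (0.4 / 432) * 100
Linearity = 0.093 %FS

0.093 %FS


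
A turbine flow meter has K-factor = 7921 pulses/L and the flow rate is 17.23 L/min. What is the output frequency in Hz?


Frequency = K * Q / 60 (converting L/min to L/s).
f = 7921 * 17.23 / 60
f = 136478.83 / 60
f = 2274.65 Hz

2274.65 Hz


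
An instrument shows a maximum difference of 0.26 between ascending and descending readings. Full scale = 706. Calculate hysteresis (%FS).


Hysteresis = (max difference / full scale) * 100%.
H = (0.26 / 706) * 100
H = 0.037 %FS

0.037 %FS


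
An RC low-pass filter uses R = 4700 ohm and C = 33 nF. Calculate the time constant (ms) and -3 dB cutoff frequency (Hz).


Time constant: tau = R * C.
tau = 4700 * 3.30e-08 = 0.0001551 s
tau = 0.1551 ms
Cutoff frequency: fc = 1 / (2*pi*R*C).
fc = 1 / (2*pi*0.0001551) = 1026.14 Hz

tau = 0.1551 ms, fc = 1026.14 Hz


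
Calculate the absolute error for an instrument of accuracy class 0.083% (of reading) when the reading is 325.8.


Absolute error = (accuracy% / 100) * reading.
Error = (0.083 / 100) * 325.8
Error = 0.00083 * 325.8
Error = 0.2704

0.2704


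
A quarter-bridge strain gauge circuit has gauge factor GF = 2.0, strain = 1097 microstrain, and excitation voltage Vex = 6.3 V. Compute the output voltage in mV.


Quarter bridge output: Vout = (GF * epsilon * Vex) / 4.
Vout = (2.0 * 1097e-6 * 6.3) / 4
Vout = 0.0138222 / 4 V
Vout = 0.00345555 V = 3.4555 mV

3.4555 mV


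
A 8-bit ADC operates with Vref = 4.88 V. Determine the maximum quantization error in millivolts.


The maximum quantization error is +/- LSB/2.
LSB = Vref / 2^n = 4.88 / 256 = 0.0190625 V
Max error = LSB / 2 = 0.0190625 / 2 = 0.00953125 V
Max error = 9.5312 mV

9.5312 mV


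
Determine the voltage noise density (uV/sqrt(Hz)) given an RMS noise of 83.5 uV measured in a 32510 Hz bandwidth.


Noise spectral density = Vrms / sqrt(BW).
NSD = 83.5 / sqrt(32510)
NSD = 83.5 / 180.3053
NSD = 0.4631 uV/sqrt(Hz)

0.4631 uV/sqrt(Hz)


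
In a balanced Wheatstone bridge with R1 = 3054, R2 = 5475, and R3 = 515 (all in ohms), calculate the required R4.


At balance: R1*R4 = R2*R3, so R4 = R2*R3/R1.
R4 = 5475 * 515 / 3054
R4 = 2819625 / 3054
R4 = 923.26 ohm

923.26 ohm


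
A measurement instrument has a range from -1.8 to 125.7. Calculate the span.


Span = upper range - lower range.
Span = 125.7 - (-1.8)
Span = 127.5

127.5


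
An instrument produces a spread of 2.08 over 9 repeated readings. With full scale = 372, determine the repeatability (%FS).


Repeatability = (spread / full scale) * 100%.
R = (2.08 / 372) * 100
R = 0.559 %FS

0.559 %FS


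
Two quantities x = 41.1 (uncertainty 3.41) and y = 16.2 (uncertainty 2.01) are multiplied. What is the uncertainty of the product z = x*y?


For a product z = x*y, the relative uncertainty is:
uz/z = sqrt((ux/x)^2 + (uy/y)^2)
Relative uncertainties: ux/x = 3.41/41.1 = 0.082968
uy/y = 2.01/16.2 = 0.124074
z = 41.1 * 16.2 = 665.8
uz = 665.8 * sqrt(0.082968^2 + 0.124074^2) = 99.379

99.379


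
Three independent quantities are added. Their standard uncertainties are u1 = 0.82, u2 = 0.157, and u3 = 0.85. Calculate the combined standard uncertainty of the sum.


For a sum of independent quantities, uc = sqrt(u1^2 + u2^2 + u3^2).
uc = sqrt(0.82^2 + 0.157^2 + 0.85^2)
uc = sqrt(0.6724 + 0.024649 + 0.7225)
uc = 1.1914

1.1914


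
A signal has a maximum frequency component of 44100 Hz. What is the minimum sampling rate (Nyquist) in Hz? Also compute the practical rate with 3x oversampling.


By Nyquist theorem, fs_min = 2 * fmax.
fs_min = 2 * 44100 = 88200 Hz
Practical rate = 3 * fs_min = 3 * 88200 = 264600 Hz

fs_min = 88200 Hz, fs_practical = 264600 Hz


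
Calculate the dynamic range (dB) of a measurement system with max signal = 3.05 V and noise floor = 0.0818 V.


Dynamic range = 20 * log10(Vmax / Vnoise).
DR = 20 * log10(3.05 / 0.0818)
DR = 20 * log10(37.29)
DR = 31.43 dB

31.43 dB


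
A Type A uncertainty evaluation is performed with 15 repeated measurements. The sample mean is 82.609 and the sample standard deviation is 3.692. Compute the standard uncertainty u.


The standard uncertainty for Type A evaluation is u = s / sqrt(n).
u = 3.692 / sqrt(15)
u = 3.692 / 3.873
u = 0.9533

0.9533


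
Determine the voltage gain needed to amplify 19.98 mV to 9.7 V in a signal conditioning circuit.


Gain = Vout / Vin (converting to same units).
G = 9.7 V / 19.98 mV
G = 9700.0 mV / 19.98 mV
G = 485.49

485.49


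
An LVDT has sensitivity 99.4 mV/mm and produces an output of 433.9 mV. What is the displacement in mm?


Displacement = Vout / sensitivity.
d = 433.9 / 99.4
d = 4.365 mm

4.365 mm


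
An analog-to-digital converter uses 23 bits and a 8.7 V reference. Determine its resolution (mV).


The resolution (LSB) of an ADC is Vref / 2^n.
LSB = 8.7 / 2^23
LSB = 8.7 / 8388608
LSB = 1.04e-06 V = 0.00103712 mV

0.00103712 mV


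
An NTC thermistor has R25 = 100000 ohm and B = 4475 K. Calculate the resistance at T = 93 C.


NTC thermistor equation: Rt = R25 * exp(B * (1/T - 1/T25)).
T in Kelvin: 366.15 K, T25 = 298.15 K
1/T - 1/T25 = 1/366.15 - 1/298.15 = -0.0006229
B * (1/T - 1/T25) = 4475 * -0.0006229 = -2.7875
Rt = 100000 * exp(-2.7875) = 6157.8 ohm

6157.8 ohm


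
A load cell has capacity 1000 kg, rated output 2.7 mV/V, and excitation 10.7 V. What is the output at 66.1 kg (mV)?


Vout = rated_output * Vex * (load / capacity).
Vout = 2.7 * 10.7 * (66.1 / 1000)
Vout = 2.7 * 10.7 * 0.0661
Vout = 1.91 mV

1.91 mV


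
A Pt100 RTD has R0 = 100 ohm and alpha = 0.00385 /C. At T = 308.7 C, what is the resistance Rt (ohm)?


The RTD equation: Rt = R0 * (1 + alpha * T).
Rt = 100 * (1 + 0.00385 * 308.7)
Rt = 100 * (1 + 1.188495)
Rt = 100 * 2.188495
Rt = 218.85 ohm

218.85 ohm


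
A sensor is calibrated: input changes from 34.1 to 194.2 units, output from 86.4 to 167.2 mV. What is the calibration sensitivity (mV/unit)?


Sensitivity = (y2 - y1) / (x2 - x1).
S = (167.2 - 86.4) / (194.2 - 34.1)
S = 80.8 / 160.1
S = 0.5047 mV/unit

0.5047 mV/unit


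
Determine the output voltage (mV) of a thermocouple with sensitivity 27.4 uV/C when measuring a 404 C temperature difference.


The thermocouple output V = sensitivity * dT.
V = 27.4 uV/C * 404 C
V = 11069.6 uV
V = 11.07 mV

11.07 mV


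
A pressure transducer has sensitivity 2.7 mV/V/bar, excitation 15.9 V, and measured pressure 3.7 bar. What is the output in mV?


Output = sensitivity * Vex * P.
Vout = 2.7 * 15.9 * 3.7
Vout = 42.93 * 3.7
Vout = 158.84 mV

158.84 mV


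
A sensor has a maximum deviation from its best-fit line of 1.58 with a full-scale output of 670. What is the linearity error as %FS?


Linearity error = (max deviation / full scale) * 100%.
Linearity = (1.58 / 670) * 100
Linearity = 0.236 %FS

0.236 %FS


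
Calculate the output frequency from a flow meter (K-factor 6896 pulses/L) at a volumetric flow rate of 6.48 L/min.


Frequency = K * Q / 60 (converting L/min to L/s).
f = 6896 * 6.48 / 60
f = 44686.08 / 60
f = 744.77 Hz

744.77 Hz


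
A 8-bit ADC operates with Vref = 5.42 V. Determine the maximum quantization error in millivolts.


The maximum quantization error is +/- LSB/2.
LSB = Vref / 2^n = 5.42 / 256 = 0.02117187 V
Max error = LSB / 2 = 0.02117187 / 2 = 0.01058594 V
Max error = 10.5859 mV

10.5859 mV


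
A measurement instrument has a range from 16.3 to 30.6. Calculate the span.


Span = upper range - lower range.
Span = 30.6 - (16.3)
Span = 14.3

14.3


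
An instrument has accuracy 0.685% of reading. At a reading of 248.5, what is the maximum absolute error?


Absolute error = (accuracy% / 100) * reading.
Error = (0.685 / 100) * 248.5
Error = 0.00685 * 248.5
Error = 1.7022

1.7022


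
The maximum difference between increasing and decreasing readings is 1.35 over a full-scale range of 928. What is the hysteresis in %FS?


Hysteresis = (max difference / full scale) * 100%.
H = (1.35 / 928) * 100
H = 0.145 %FS

0.145 %FS


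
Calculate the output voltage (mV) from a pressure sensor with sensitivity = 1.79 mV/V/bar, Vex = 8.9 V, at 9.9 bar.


Output = sensitivity * Vex * P.
Vout = 1.79 * 8.9 * 9.9
Vout = 15.931 * 9.9
Vout = 157.72 mV

157.72 mV


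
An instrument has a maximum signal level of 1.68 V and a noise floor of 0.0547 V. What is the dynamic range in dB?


Dynamic range = 20 * log10(Vmax / Vnoise).
DR = 20 * log10(1.68 / 0.0547)
DR = 20 * log10(30.71)
DR = 29.75 dB

29.75 dB


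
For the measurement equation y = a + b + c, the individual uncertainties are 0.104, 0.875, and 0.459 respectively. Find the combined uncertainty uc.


For a sum of independent quantities, uc = sqrt(u1^2 + u2^2 + u3^2).
uc = sqrt(0.104^2 + 0.875^2 + 0.459^2)
uc = sqrt(0.010816 + 0.765625 + 0.210681)
uc = 0.9935

0.9935


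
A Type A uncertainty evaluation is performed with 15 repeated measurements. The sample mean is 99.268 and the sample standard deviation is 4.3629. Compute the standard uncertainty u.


The standard uncertainty for Type A evaluation is u = s / sqrt(n).
u = 4.3629 / sqrt(15)
u = 4.3629 / 3.873
u = 1.1265

1.1265


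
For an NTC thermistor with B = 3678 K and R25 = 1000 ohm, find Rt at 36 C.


NTC thermistor equation: Rt = R25 * exp(B * (1/T - 1/T25)).
T in Kelvin: 309.15 K, T25 = 298.15 K
1/T - 1/T25 = 1/309.15 - 1/298.15 = -0.00011934
B * (1/T - 1/T25) = 3678 * -0.00011934 = -0.4389
Rt = 1000 * exp(-0.4389) = 644.7 ohm

644.7 ohm


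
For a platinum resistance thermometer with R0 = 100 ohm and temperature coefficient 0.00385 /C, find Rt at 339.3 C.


The RTD equation: Rt = R0 * (1 + alpha * T).
Rt = 100 * (1 + 0.00385 * 339.3)
Rt = 100 * (1 + 1.306305)
Rt = 100 * 2.306305
Rt = 230.631 ohm

230.631 ohm


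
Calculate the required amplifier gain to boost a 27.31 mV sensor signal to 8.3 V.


Gain = Vout / Vin (converting to same units).
G = 8.3 V / 27.31 mV
G = 8300.0 mV / 27.31 mV
G = 303.92

303.92


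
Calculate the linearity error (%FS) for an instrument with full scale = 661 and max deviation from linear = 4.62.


Linearity error = (max deviation / full scale) * 100%.
Linearity = (4.62 / 661) * 100
Linearity = 0.699 %FS

0.699 %FS


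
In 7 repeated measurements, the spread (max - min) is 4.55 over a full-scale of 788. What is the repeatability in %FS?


Repeatability = (spread / full scale) * 100%.
R = (4.55 / 788) * 100
R = 0.577 %FS

0.577 %FS


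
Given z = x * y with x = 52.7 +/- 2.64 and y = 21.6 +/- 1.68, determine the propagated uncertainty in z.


For a product z = x*y, the relative uncertainty is:
uz/z = sqrt((ux/x)^2 + (uy/y)^2)
Relative uncertainties: ux/x = 2.64/52.7 = 0.050095
uy/y = 1.68/21.6 = 0.077778
z = 52.7 * 21.6 = 1138.3
uz = 1138.3 * sqrt(0.050095^2 + 0.077778^2) = 105.311

105.311


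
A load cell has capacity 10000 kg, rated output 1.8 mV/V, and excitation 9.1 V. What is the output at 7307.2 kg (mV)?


Vout = rated_output * Vex * (load / capacity).
Vout = 1.8 * 9.1 * (7307.2 / 10000)
Vout = 1.8 * 9.1 * 0.73072
Vout = 11.969 mV

11.969 mV


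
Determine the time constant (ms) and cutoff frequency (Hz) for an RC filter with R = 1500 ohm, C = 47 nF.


Time constant: tau = R * C.
tau = 1500 * 4.70e-08 = 7.05e-05 s
tau = 0.0705 ms
Cutoff frequency: fc = 1 / (2*pi*R*C).
fc = 1 / (2*pi*7.05e-05) = 2257.52 Hz

tau = 0.0705 ms, fc = 2257.52 Hz


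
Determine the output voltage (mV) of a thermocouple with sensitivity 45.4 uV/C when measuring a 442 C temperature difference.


The thermocouple output V = sensitivity * dT.
V = 45.4 uV/C * 442 C
V = 20066.8 uV
V = 20.067 mV

20.067 mV


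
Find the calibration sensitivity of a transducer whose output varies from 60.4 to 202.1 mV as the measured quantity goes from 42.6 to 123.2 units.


Sensitivity = (y2 - y1) / (x2 - x1).
S = (202.1 - 60.4) / (123.2 - 42.6)
S = 141.7 / 80.6
S = 1.7581 mV/unit

1.7581 mV/unit


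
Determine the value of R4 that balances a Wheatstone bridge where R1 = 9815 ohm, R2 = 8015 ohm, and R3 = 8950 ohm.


At balance: R1*R4 = R2*R3, so R4 = R2*R3/R1.
R4 = 8015 * 8950 / 9815
R4 = 71734250 / 9815
R4 = 7308.63 ohm

7308.63 ohm


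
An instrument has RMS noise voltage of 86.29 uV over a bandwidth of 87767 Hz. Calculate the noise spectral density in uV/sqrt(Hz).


Noise spectral density = Vrms / sqrt(BW).
NSD = 86.29 / sqrt(87767)
NSD = 86.29 / 296.255
NSD = 0.2913 uV/sqrt(Hz)

0.2913 uV/sqrt(Hz)


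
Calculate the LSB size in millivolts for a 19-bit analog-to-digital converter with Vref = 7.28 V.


The resolution (LSB) of an ADC is Vref / 2^n.
LSB = 7.28 / 2^19
LSB = 7.28 / 524288
LSB = 1.389e-05 V = 0.0138855 mV

0.0138855 mV


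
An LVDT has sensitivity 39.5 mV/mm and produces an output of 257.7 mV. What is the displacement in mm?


Displacement = Vout / sensitivity.
d = 257.7 / 39.5
d = 6.524 mm

6.524 mm


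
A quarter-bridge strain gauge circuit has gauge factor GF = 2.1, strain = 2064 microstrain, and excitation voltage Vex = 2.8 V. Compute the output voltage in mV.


Quarter bridge output: Vout = (GF * epsilon * Vex) / 4.
Vout = (2.1 * 2064e-6 * 2.8) / 4
Vout = 0.01213632 / 4 V
Vout = 0.00303408 V = 3.0341 mV

3.0341 mV


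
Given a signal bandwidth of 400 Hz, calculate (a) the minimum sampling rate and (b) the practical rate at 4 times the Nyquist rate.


By Nyquist theorem, fs_min = 2 * fmax.
fs_min = 2 * 400 = 800 Hz
Practical rate = 4 * fs_min = 4 * 800 = 3200 Hz

fs_min = 800 Hz, fs_practical = 3200 Hz


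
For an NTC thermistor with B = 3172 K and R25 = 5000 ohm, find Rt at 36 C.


NTC thermistor equation: Rt = R25 * exp(B * (1/T - 1/T25)).
T in Kelvin: 309.15 K, T25 = 298.15 K
1/T - 1/T25 = 1/309.15 - 1/298.15 = -0.00011934
B * (1/T - 1/T25) = 3172 * -0.00011934 = -0.3785
Rt = 5000 * exp(-0.3785) = 3424.3 ohm

3424.3 ohm


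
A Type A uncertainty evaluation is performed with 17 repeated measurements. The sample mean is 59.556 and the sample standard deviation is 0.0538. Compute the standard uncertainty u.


The standard uncertainty for Type A evaluation is u = s / sqrt(n).
u = 0.0538 / sqrt(17)
u = 0.0538 / 4.1231
u = 0.013

0.013


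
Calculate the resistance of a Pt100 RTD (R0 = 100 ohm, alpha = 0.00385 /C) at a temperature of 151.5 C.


The RTD equation: Rt = R0 * (1 + alpha * T).
Rt = 100 * (1 + 0.00385 * 151.5)
Rt = 100 * (1 + 0.583275)
Rt = 100 * 1.583275
Rt = 158.327 ohm

158.327 ohm


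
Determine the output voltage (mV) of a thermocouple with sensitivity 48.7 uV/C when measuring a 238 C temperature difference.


The thermocouple output V = sensitivity * dT.
V = 48.7 uV/C * 238 C
V = 11590.6 uV
V = 11.591 mV

11.591 mV


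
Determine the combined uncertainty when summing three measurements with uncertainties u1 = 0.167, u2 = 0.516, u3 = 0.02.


For a sum of independent quantities, uc = sqrt(u1^2 + u2^2 + u3^2).
uc = sqrt(0.167^2 + 0.516^2 + 0.02^2)
uc = sqrt(0.027889 + 0.266256 + 0.0004)
uc = 0.5427

0.5427


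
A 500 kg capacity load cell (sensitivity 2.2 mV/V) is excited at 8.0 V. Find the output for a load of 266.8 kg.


Vout = rated_output * Vex * (load / capacity).
Vout = 2.2 * 8.0 * (266.8 / 500)
Vout = 2.2 * 8.0 * 0.5336
Vout = 9.391 mV

9.391 mV


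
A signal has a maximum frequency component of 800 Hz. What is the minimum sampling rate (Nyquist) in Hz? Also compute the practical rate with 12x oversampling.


By Nyquist theorem, fs_min = 2 * fmax.
fs_min = 2 * 800 = 1600 Hz
Practical rate = 12 * fs_min = 12 * 1600 = 19200 Hz

fs_min = 1600 Hz, fs_practical = 19200 Hz


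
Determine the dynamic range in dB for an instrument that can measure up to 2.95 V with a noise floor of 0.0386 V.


Dynamic range = 20 * log10(Vmax / Vnoise).
DR = 20 * log10(2.95 / 0.0386)
DR = 20 * log10(76.42)
DR = 37.66 dB

37.66 dB


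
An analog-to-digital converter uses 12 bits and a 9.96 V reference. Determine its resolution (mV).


The resolution (LSB) of an ADC is Vref / 2^n.
LSB = 9.96 / 2^12
LSB = 9.96 / 4096
LSB = 0.00243164 V = 2.43164062 mV

2.43164062 mV


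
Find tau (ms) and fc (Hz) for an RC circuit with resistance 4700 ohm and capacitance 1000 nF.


Time constant: tau = R * C.
tau = 4700 * 1.00e-06 = 0.0047 s
tau = 4.7 ms
Cutoff frequency: fc = 1 / (2*pi*R*C).
fc = 1 / (2*pi*0.0047) = 33.86 Hz

tau = 4.7 ms, fc = 33.86 Hz


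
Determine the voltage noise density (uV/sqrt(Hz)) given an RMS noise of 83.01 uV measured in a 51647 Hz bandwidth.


Noise spectral density = Vrms / sqrt(BW).
NSD = 83.01 / sqrt(51647)
NSD = 83.01 / 227.2598
NSD = 0.3653 uV/sqrt(Hz)

0.3653 uV/sqrt(Hz)


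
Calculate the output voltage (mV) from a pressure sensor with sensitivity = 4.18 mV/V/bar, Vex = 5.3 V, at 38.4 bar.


Output = sensitivity * Vex * P.
Vout = 4.18 * 5.3 * 38.4
Vout = 22.154 * 38.4
Vout = 850.71 mV

850.71 mV


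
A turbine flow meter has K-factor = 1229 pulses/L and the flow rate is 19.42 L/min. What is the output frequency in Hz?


Frequency = K * Q / 60 (converting L/min to L/s).
f = 1229 * 19.42 / 60
f = 23867.18 / 60
f = 397.79 Hz

397.79 Hz


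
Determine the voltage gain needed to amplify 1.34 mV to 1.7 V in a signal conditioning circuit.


Gain = Vout / Vin (converting to same units).
G = 1.7 V / 1.34 mV
G = 1700.0 mV / 1.34 mV
G = 1268.66

1268.66


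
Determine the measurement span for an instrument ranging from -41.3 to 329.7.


Span = upper range - lower range.
Span = 329.7 - (-41.3)
Span = 371.0

371.0


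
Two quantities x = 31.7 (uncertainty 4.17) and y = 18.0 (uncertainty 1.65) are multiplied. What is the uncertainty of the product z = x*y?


For a product z = x*y, the relative uncertainty is:
uz/z = sqrt((ux/x)^2 + (uy/y)^2)
Relative uncertainties: ux/x = 4.17/31.7 = 0.131546
uy/y = 1.65/18.0 = 0.091667
z = 31.7 * 18.0 = 570.6
uz = 570.6 * sqrt(0.131546^2 + 0.091667^2) = 91.487

91.487


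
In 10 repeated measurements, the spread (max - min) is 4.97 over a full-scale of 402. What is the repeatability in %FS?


Repeatability = (spread / full scale) * 100%.
R = (4.97 / 402) * 100
R = 1.236 %FS

1.236 %FS


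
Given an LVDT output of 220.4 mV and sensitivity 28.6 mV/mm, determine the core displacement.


Displacement = Vout / sensitivity.
d = 220.4 / 28.6
d = 7.706 mm

7.706 mm


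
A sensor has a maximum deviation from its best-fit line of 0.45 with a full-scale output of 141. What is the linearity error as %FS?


Linearity error = (max deviation / full scale) * 100%.
Linearity = (0.45 / 141) * 100
Linearity = 0.319 %FS

0.319 %FS


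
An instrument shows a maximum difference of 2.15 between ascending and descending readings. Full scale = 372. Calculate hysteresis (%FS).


Hysteresis = (max difference / full scale) * 100%.
H = (2.15 / 372) * 100
H = 0.578 %FS

0.578 %FS


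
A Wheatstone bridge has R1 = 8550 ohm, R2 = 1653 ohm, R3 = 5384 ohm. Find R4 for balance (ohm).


At balance: R1*R4 = R2*R3, so R4 = R2*R3/R1.
R4 = 1653 * 5384 / 8550
R4 = 8899752 / 8550
R4 = 1040.91 ohm

1040.91 ohm


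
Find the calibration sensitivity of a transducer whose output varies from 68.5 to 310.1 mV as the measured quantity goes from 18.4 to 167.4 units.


Sensitivity = (y2 - y1) / (x2 - x1).
S = (310.1 - 68.5) / (167.4 - 18.4)
S = 241.6 / 149.0
S = 1.6215 mV/unit

1.6215 mV/unit


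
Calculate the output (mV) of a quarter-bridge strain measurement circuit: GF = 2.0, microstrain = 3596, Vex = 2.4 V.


Quarter bridge output: Vout = (GF * epsilon * Vex) / 4.
Vout = (2.0 * 3596e-6 * 2.4) / 4
Vout = 0.0172608 / 4 V
Vout = 0.0043152 V = 4.3152 mV

4.3152 mV


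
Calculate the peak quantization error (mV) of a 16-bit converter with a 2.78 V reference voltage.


The maximum quantization error is +/- LSB/2.
LSB = Vref / 2^n = 2.78 / 65536 = 4.242e-05 V
Max error = LSB / 2 = 4.242e-05 / 2 = 2.121e-05 V
Max error = 0.0212 mV

0.0212 mV


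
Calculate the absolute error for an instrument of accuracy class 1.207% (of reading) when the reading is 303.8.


Absolute error = (accuracy% / 100) * reading.
Error = (1.207 / 100) * 303.8
Error = 0.01207 * 303.8
Error = 3.6669

3.6669


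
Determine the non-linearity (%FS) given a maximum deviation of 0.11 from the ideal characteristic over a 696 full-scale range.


Linearity error = (max deviation / full scale) * 100%.
Linearity = (0.11 / 696) * 100
Linearity = 0.016 %FS

0.016 %FS


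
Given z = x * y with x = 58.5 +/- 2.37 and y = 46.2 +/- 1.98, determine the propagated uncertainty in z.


For a product z = x*y, the relative uncertainty is:
uz/z = sqrt((ux/x)^2 + (uy/y)^2)
Relative uncertainties: ux/x = 2.37/58.5 = 0.040513
uy/y = 1.98/46.2 = 0.042857
z = 58.5 * 46.2 = 2702.7
uz = 2702.7 * sqrt(0.040513^2 + 0.042857^2) = 159.391

159.391
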